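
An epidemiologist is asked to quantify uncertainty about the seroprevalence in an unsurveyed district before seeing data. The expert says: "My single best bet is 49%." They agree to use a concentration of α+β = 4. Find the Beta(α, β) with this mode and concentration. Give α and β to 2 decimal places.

For α,β > 1 the Beta mode is (α−1)/(α+β−2). With α+β = 4, the mode is (α−1)/2.
Set (α−1)/2 = 0.49 → α = 1 + 0.49·2 = 1.98.
β = 4 − α = 2.02.

α = 1.98, β = 2.02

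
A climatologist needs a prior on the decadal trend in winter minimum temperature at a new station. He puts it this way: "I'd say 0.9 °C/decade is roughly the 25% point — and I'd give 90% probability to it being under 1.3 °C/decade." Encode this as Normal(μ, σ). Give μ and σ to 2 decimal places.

The p-quantile of Normal(μ,σ) is μ + z_p·σ, with z_{0.25} = -0.6745 and z_{0.9} = 1.282.
Eliminate σ: μ = (z₂·x₁ − z₁·x₂)/(z₂ − z₁) = (1.282·0.9 − (-0.6745)·1.3)/1.956 = 1.04.
Then σ = (x₂ − x₁)/(z₂ − z₁) = (1.3 − 0.9)/1.956 = 0.20.

μ = 1.04, σ = 0.20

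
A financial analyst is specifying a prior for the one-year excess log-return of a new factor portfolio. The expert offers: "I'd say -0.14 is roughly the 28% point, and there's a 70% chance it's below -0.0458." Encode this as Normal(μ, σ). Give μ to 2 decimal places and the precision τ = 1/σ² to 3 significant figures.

μ = -0.09, τ = 138

For Normal(μ,σ), the p-quantile is μ + z_p·σ. Here z_{0.28} = -0.5828, z_{0.7} = 0.5244.
So -0.14 = μ − 0.5828σ and -0.0458 = μ + 0.5244σ.
Subtracting: σ = (-0.0458 − -0.14)/(0.5244 − (-0.5828)) = 0.09.
Then μ = -0.14 − (-0.5828)·0.09 = -0.09.
Precision τ = 1/σ² = 1/0.08508² = 138.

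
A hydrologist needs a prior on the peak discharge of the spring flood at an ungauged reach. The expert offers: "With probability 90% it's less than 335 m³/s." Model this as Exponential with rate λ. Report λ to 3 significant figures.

λ ≈ 0.00687

P(T < 335.0) = 1 − e^(−λ·335.0) = 0.9, so λ = −ln(1−0.9)/335.0 = −ln(0.1)/335.0 = 0.00687.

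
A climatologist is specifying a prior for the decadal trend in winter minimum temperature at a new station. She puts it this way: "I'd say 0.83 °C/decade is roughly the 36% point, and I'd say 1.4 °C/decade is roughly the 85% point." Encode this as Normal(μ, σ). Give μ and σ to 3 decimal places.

The p-quantile of Normal(μ,σ) is μ + z_p·σ, with z_{0.36} = -0.3585 and z_{0.85} = 1.036.
Eliminate σ: μ = (z₂·x₁ − z₁·x₂)/(z₂ − z₁) = (1.036·0.83 − (-0.3585)·1.4)/1.395 = 0.976.
Then σ = (x₂ − x₁)/(z₂ − z₁) = (1.4 − 0.83)/1.395 = 0.409.

μ = 0.976, σ = 0.409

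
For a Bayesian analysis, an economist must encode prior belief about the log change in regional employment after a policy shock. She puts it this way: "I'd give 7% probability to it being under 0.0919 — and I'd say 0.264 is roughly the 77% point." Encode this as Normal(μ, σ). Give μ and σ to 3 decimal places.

μ = 0.207, σ = 0.078

For Normal(μ,σ), the p-quantile is μ + z_p·σ. Here z_{0.07} = -1.476, z_{0.77} = 0.7388.
So 0.0919 = μ − 1.476σ and 0.264 = μ + 0.7388σ.
Subtracting: σ = (0.264 − 0.0919)/(0.7388 − (-1.476)) = 0.078.
Then μ = 0.0919 − (-1.476)·0.078 = 0.207.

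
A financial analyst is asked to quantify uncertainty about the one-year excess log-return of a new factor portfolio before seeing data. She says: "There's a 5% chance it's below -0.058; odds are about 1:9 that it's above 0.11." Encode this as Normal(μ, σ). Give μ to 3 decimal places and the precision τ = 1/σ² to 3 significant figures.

For Normal(μ,σ), the p-quantile is μ + z_p·σ. Here z_{0.05} = -1.645, z_{0.9} = 1.282.
So -0.058 = μ − 1.645σ and 0.11 = μ + 1.282σ.
Subtracting: σ = (0.11 − -0.058)/(1.282 − (-1.645)) = 0.057.
Then μ = -0.058 − (-1.645)·0.057 = 0.036.
Precision τ = 1/σ² = 1/0.05741² = 303.

μ = 0.036, τ = 303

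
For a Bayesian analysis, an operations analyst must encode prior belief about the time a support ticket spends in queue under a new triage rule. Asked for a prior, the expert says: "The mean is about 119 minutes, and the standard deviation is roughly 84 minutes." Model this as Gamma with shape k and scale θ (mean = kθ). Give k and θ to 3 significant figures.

k ≈ 2.01, θ ≈ 59.3

For Gamma(k, scale θ): mean = kθ, variance = kθ², so CV = 1/√k.
CV = SD/mean = 84/119 = 0.7059, hence k = 1/CV² = 2.01.
Then θ = mean/k = 119/2.01 = 59.3.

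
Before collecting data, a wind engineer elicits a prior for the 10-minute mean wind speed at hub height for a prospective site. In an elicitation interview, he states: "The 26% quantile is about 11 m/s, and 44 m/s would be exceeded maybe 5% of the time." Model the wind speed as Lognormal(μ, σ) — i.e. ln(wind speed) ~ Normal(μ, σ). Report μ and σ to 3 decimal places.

μ ≈ 2.788, σ ≈ 0.606

If T ~ Lognormal(μ,σ) then ln T ~ Normal(μ,σ), so the p-quantile of ln T is μ + z_p·σ.
ln(11) = 2.398 and ln(44) = 3.784; z_{0.26} = -0.6433, z_{0.95} = 1.645.
σ = (3.784 − 2.398)/(1.645 − (-0.6433)) = 0.606.
μ = 2.398 − (-0.6433)·0.606 = 2.788.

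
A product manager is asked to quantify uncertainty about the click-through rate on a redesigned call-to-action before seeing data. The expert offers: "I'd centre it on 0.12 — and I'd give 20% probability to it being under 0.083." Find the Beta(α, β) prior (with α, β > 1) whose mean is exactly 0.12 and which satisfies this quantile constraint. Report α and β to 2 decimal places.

With mean 0.12 fixed, write α = 0.12s, β = 0.88s where s = α+β.
Need P(θ < 0.083) = 0.2 under Beta(0.12s, 0.88s). Normal approximation: (q−m)/√(m(1−m)/s) ≈ z_{0.2} = -0.842, so s ≈ 0.12·0.88·(-0.842)²/(0.083−0.12)² = 54.6.
At s = 54.6: P(θ<0.083) ≈ 0.206. Adjusting to match 0.2 gives s ≈ 56.70.
So α = 0.12·56.70 ≈ 6.80, β = 0.88·56.70 ≈ 49.90.

α ≈ 6.80, β ≈ 49.90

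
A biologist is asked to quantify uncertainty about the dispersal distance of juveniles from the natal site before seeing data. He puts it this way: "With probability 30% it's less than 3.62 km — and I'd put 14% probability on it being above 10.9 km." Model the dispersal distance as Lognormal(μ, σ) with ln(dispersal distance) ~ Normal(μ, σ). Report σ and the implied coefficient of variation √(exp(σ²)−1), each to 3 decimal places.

σ ≈ 0.687, CV ≈ 0.776

If T ~ Lognormal(μ,σ) then ln T ~ Normal(μ,σ), so the p-quantile of ln T is μ + z_p·σ.
ln(3.62) = 1.286 and ln(10.9) = 2.389; z_{0.3} = -0.5244, z_{0.86} = 1.08.
σ = (2.389 − 1.286)/(1.08 − (-0.5244)) = 0.687.
μ = 1.286 − (-0.5244)·0.687 = 1.647.
CV = √(exp(σ²)−1) = √(exp(0.4718)−1) = 0.776.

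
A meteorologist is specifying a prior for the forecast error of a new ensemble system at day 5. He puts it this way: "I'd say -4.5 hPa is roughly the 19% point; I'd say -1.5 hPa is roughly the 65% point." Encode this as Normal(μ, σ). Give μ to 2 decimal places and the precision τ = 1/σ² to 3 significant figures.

μ = -2.42, τ = 0.177

For Normal(μ,σ), the p-quantile is μ + z_p·σ. Here z_{0.19} = -0.8779, z_{0.65} = 0.3853.
So -4.5 = μ − 0.8779σ and -1.5 = μ + 0.3853σ.
Subtracting: σ = (-1.5 − -4.5)/(0.3853 − (-0.8779)) = 2.37.
Then μ = -4.5 − (-0.8779)·2.37 = -2.42.
Precision τ = 1/σ² = 1/2.375² = 0.177.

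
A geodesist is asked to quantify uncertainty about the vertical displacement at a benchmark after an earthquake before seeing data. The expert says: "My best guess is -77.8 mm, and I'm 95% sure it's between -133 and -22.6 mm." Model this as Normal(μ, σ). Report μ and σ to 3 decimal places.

μ = -77.800, σ = 28.164

A symmetric 95% interval runs μ ± z·σ with z = 1.96.
Half-width = 55.2, so σ = 55.2/1.96 = 28.164.
μ is the stated best guess, -77.800.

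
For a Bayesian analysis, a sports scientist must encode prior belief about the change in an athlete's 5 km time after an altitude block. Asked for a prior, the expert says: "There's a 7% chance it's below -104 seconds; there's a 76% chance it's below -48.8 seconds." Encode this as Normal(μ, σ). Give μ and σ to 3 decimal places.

μ = -66.667, σ = 25.297

For Normal(μ,σ), the p-quantile is μ + z_p·σ. Here z_{0.07} = -1.476, z_{0.76} = 0.7063.
So -104 = μ − 1.476σ and -48.8 = μ + 0.7063σ.
Subtracting: σ = (-48.8 − -104)/(0.7063 − (-1.476)) = 25.297.
Then μ = -104 − (-1.476)·25.297 = -66.667.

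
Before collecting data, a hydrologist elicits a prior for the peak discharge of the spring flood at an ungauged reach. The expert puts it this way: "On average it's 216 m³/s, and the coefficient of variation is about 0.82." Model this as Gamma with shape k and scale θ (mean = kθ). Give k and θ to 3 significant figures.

For Gamma(k, scale θ): mean = kθ, variance = kθ², so CV = 1/√k.
CV = 0.82, hence k = 1/CV² = 1.49.
Then θ = mean/k = 216/1.49 = 145.

k ≈ 1.49, θ ≈ 145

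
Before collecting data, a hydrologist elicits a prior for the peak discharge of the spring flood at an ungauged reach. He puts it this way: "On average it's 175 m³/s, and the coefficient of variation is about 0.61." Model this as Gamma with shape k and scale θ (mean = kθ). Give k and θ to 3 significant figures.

k ≈ 2.69, θ ≈ 65.1

For Gamma(k, scale θ): mean = kθ, variance = kθ², so CV = 1/√k.
CV = 0.61, hence k = 1/CV² = 2.69.
Then θ = mean/k = 175/2.69 = 65.1.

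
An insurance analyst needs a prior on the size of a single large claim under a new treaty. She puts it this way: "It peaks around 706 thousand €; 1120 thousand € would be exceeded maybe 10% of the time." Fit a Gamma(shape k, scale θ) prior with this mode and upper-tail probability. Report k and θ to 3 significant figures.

k ≈ 9.81, θ ≈ 80.1

Gamma(k,θ) with k>1 has mode (k−1)θ, so θ = 706/(k−1).
Need P(X < 1120) = 0.9 with θ tied to k this way. Start at k = 2, θ = 706: P(X<1120) ≈ 0.471.
Too low — raise k to concentrate. Iterating converges to k ≈ 9.81.
Then θ = 706/(9.81−1) ≈ 80.1.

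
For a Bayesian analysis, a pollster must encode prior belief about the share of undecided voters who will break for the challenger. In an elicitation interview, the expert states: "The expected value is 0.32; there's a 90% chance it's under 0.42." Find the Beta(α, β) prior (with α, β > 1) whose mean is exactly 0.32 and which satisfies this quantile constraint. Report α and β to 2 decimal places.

With mean 0.32 fixed, write α = 0.32s, β = 0.68s where s = α+β.
Need P(θ < 0.42) = 0.9 under Beta(0.32s, 0.68s). Normal approximation: (q−m)/√(m(1−m)/s) ≈ z_{0.9} = 1.28, so s ≈ 0.32·0.68·(1.28)²/(0.42−0.32)² = 35.7.
At s = 35.7: P(θ<0.42) ≈ 0.897. Adjusting to match 0.9 gives s ≈ 36.83.
So α = 0.32·36.83 ≈ 11.79, β = 0.68·36.83 ≈ 25.04.

α ≈ 11.79, β ≈ 25.04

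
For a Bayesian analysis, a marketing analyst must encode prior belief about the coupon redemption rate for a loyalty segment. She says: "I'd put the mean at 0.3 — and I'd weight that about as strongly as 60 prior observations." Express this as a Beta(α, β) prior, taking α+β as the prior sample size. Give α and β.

Under the effective-sample-size interpretation, Beta(α, β) has prior mean α/(α+β) and prior sample size α+β.
So α+β = 60 and α/(α+β) = 0.3, giving α = 0.3·60 = 18 and β = 60 − 18 = 42.

α = 18, β = 42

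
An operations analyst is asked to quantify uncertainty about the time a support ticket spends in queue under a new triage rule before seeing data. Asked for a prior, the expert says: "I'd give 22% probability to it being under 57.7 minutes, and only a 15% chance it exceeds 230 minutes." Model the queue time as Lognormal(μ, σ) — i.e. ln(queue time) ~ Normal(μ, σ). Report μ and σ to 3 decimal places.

If T ~ Lognormal(μ,σ) then ln T ~ Normal(μ,σ), so the p-quantile of ln T is μ + z_p·σ.
ln(57.7) = 4.055 and ln(230) = 5.438; z_{0.22} = -0.7722, z_{0.85} = 1.036.
σ = (5.438 − 4.055)/(1.036 − (-0.7722)) = 0.765.
μ = 4.055 − (-0.7722)·0.765 = 4.646.

μ ≈ 4.646, σ ≈ 0.765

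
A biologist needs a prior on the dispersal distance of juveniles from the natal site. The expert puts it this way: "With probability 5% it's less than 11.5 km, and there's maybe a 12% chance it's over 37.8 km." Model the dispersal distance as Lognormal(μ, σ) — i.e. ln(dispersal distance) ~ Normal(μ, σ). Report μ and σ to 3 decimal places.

μ ≈ 3.136, σ ≈ 0.422

If T ~ Lognormal(μ,σ) then ln T ~ Normal(μ,σ), so the p-quantile of ln T is μ + z_p·σ.
ln(11.5) = 2.442 and ln(37.8) = 3.632; z_{0.05} = -1.645, z_{0.88} = 1.175.
σ = (3.632 − 2.442)/(1.175 − (-1.645)) = 0.422.
μ = 2.442 − (-1.645)·0.422 = 3.136.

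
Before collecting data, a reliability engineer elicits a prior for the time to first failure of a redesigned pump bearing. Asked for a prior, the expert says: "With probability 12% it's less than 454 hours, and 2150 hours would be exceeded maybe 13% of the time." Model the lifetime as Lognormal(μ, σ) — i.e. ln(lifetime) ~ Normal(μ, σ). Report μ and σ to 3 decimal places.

If T ~ Lognormal(μ,σ) then ln T ~ Normal(μ,σ), so the p-quantile of ln T is μ + z_p·σ.
ln(454) = 6.118 and ln(2150) = 7.673; z_{0.12} = -1.175, z_{0.87} = 1.126.
σ = (7.673 − 6.118)/(1.126 − (-1.175)) = 0.676.
μ = 6.118 − (-1.175)·0.676 = 6.912.

μ ≈ 6.912, σ ≈ 0.676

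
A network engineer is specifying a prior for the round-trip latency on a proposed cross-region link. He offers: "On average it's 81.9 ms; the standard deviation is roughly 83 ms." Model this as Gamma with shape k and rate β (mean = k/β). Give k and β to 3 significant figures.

For Gamma(k, rate β): mean = k/β, variance = k/β², so CV = 1/√k.
CV = SD/mean = 83/81.9 = 1.013, hence k = 1/CV² = 0.974.
Then β = k/mean = 0.974/81.9 = 0.0119.

k ≈ 0.974, β ≈ 0.0119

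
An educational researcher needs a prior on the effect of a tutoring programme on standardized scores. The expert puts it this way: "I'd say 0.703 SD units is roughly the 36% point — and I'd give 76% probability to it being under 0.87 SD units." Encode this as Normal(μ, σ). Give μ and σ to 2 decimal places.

For Normal(μ,σ), the p-quantile is μ + z_p·σ. Here z_{0.36} = -0.3585, z_{0.76} = 0.7063.
So 0.703 = μ − 0.3585σ and 0.87 = μ + 0.7063σ.
Subtracting: σ = (0.87 − 0.703)/(0.7063 − (-0.3585)) = 0.16.
Then μ = 0.703 − (-0.3585)·0.16 = 0.76.

μ = 0.76, σ = 0.16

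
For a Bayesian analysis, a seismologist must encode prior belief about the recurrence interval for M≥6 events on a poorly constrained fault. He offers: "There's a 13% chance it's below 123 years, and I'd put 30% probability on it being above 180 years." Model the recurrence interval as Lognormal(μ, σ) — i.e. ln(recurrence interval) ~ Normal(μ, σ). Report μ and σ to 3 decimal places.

μ ≈ 5.072, σ ≈ 0.231

If T ~ Lognormal(μ,σ) then ln T ~ Normal(μ,σ), so the p-quantile of ln T is μ + z_p·σ.
ln(123) = 4.812 and ln(180) = 5.193; z_{0.13} = -1.126, z_{0.7} = 0.5244.
σ = (5.193 − 4.812)/(0.5244 − (-1.126)) = 0.231.
μ = 4.812 − (-1.126)·0.231 = 5.072.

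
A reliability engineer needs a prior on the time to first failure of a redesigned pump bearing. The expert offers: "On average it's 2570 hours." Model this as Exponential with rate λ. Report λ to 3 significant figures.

Exponential mean = 1/λ, so λ = 1/2570.0 = 0.000389.

λ ≈ 0.000389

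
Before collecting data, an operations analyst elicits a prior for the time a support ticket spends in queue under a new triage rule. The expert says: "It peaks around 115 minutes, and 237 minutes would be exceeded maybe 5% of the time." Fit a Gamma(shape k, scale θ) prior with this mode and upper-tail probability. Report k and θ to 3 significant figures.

Gamma(k,θ) with k>1 has mode (k−1)θ, so θ = 115/(k−1).
Need P(X < 237) = 0.95 with θ tied to k this way. Start at k = 2, θ = 115: P(X<237) ≈ 0.610.
Too low — raise k to concentrate. Iterating converges to k ≈ 6.29.
Then θ = 115/(6.29−1) ≈ 21.7.

k ≈ 6.29, θ ≈ 21.7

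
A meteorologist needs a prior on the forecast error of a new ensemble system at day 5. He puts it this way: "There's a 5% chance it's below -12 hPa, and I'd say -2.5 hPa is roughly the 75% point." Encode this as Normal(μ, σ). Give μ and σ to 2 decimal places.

μ = -5.26, σ = 4.10

For Normal(μ,σ), the p-quantile is μ + z_p·σ. Here z_{0.05} = -1.645, z_{0.75} = 0.6745.
So -12 = μ − 1.645σ and -2.5 = μ + 0.6745σ.
Subtracting: σ = (-2.5 − -12)/(0.6745 − (-1.645)) = 4.10.
Then μ = -12 − (-1.645)·4.10 = -5.26.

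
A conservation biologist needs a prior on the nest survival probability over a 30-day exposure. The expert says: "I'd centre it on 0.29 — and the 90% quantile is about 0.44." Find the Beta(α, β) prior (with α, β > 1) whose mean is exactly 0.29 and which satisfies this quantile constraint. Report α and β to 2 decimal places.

α ≈ 4.57, β ≈ 11.18

With mean 0.29 fixed, write α = 0.29s, β = 0.71s where s = α+β.
Need P(θ < 0.44) = 0.9 under Beta(0.29s, 0.71s). Normal approximation: (q−m)/√(m(1−m)/s) ≈ z_{0.9} = 1.28, so s ≈ 0.29·0.71·(1.28)²/(0.44−0.29)² = 15.0.
At s = 15.0: P(θ<0.44) ≈ 0.895. Adjusting to match 0.9 gives s ≈ 15.74.
So α = 0.29·15.74 ≈ 4.57, β = 0.71·15.74 ≈ 11.18.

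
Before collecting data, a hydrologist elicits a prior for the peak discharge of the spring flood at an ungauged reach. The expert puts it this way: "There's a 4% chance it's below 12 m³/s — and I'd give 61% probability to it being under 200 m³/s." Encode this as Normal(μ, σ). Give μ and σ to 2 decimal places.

For Normal(μ,σ), the p-quantile is μ + z_p·σ. Here z_{0.04} = -1.751, z_{0.61} = 0.2793.
So 12 = μ − 1.751σ and 200 = μ + 0.2793σ.
Subtracting: σ = (200 − 12)/(0.2793 − (-1.751)) = 92.61.
Then μ = 12 − (-1.751)·92.61 = 174.13.

μ = 174.13, σ = 92.61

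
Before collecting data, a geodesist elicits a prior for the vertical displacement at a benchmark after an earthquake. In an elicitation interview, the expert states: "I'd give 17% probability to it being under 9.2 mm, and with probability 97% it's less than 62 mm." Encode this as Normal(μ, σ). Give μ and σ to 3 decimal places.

μ = 26.971, σ = 18.625

For Normal(μ,σ), the p-quantile is μ + z_p·σ. Here z_{0.17} = -0.9542, z_{0.97} = 1.881.
So 9.2 = μ − 0.9542σ and 62 = μ + 1.881σ.
Subtracting: σ = (62 − 9.2)/(1.881 − (-0.9542)) = 18.625.
Then μ = 9.2 − (-0.9542)·18.625 = 26.971.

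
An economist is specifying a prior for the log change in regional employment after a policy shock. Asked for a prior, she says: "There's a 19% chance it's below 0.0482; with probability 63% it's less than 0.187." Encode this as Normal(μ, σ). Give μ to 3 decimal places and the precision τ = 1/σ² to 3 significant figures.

μ = 0.149, τ = 76

The p-quantile of Normal(μ,σ) is μ + z_p·σ, with z_{0.19} = -0.8779 and z_{0.63} = 0.3319.
Eliminate σ: μ = (z₂·x₁ − z₁·x₂)/(z₂ − z₁) = (0.3319·0.0482 − (-0.8779)·0.187)/1.21 = 0.149.
Then σ = (x₂ − x₁)/(z₂ − z₁) = (0.187 − 0.0482)/1.21 = 0.115.
Precision τ = 1/σ² = 1/0.1147² = 76.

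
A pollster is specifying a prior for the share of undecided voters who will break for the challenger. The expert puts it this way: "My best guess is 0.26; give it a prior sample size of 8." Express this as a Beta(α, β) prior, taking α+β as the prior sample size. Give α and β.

α = 2.08, β = 5.92

Under the effective-sample-size interpretation, Beta(α, β) has prior mean α/(α+β) and prior sample size α+β.
So α+β = 8 and α/(α+β) = 0.26, giving α = 0.26·8 = 2.08 and β = 8 − 2.08 = 5.92.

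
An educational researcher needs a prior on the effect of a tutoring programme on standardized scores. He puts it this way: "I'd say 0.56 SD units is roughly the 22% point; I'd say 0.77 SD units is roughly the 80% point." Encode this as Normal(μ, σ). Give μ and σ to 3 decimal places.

The p-quantile of Normal(μ,σ) is μ + z_p·σ, with z_{0.22} = -0.7722 and z_{0.8} = 0.8416.
Eliminate σ: μ = (z₂·x₁ − z₁·x₂)/(z₂ − z₁) = (0.8416·0.56 − (-0.7722)·0.77)/1.614 = 0.660.
Then σ = (x₂ − x₁)/(z₂ − z₁) = (0.77 − 0.56)/1.614 = 0.130.

μ = 0.660, σ = 0.130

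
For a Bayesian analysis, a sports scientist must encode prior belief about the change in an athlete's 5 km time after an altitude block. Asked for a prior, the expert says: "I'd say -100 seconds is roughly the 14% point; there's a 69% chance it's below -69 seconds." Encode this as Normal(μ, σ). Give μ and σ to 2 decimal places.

The p-quantile of Normal(μ,σ) is μ + z_p·σ, with z_{0.14} = -1.08 and z_{0.69} = 0.4959.
Eliminate σ: μ = (z₂·x₁ − z₁·x₂)/(z₂ − z₁) = (0.4959·-100 − (-1.08)·-69)/1.576 = -78.75.
Then σ = (x₂ − x₁)/(z₂ − z₁) = (-69 − -100)/1.576 = 19.67.

μ = -78.75, σ = 19.67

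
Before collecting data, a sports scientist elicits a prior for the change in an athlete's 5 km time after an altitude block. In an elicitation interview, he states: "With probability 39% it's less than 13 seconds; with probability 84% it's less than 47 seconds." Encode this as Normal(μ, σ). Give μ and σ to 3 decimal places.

μ = 20.456, σ = 26.692

The p-quantile of Normal(μ,σ) is μ + z_p·σ, with z_{0.39} = -0.2793 and z_{0.84} = 0.9945.
Eliminate σ: μ = (z₂·x₁ − z₁·x₂)/(z₂ − z₁) = (0.9945·13 − (-0.2793)·47)/1.274 = 20.456.
Then σ = (x₂ − x₁)/(z₂ − z₁) = (47 − 13)/1.274 = 26.692.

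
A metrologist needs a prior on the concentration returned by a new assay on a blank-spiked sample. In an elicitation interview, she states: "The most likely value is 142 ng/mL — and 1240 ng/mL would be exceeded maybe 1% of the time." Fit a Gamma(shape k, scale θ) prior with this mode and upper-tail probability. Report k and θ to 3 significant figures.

Gamma(k,θ) with k>1 has mode (k−1)θ, so θ = 142/(k−1).
Need P(X < 1240) = 0.99 with θ tied to k this way. Start at k = 2, θ = 142: P(X<1240) ≈ 0.998.
Too high — lower k to spread out. Iterating converges to k ≈ 1.69.
Then θ = 142/(1.69−1) ≈ 205.

k ≈ 1.69, θ ≈ 205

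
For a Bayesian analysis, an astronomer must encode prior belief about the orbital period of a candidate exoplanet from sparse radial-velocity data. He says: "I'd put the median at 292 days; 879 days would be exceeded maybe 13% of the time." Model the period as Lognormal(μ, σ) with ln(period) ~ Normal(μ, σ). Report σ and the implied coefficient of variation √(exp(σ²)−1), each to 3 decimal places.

σ ≈ 0.978, CV ≈ 1.267

If T ~ Lognormal(μ,σ) then ln T ~ Normal(μ,σ), so the p-quantile of ln T is μ + z_p·σ.
ln(292) = 5.677 and ln(879) = 6.779; z_{0.5} = 0, z_{0.87} = 1.126.
σ = (6.779 − 5.677)/(1.126 − (0)) = 0.978.
μ = 5.677 − (0)·0.978 = 5.677.
CV = √(exp(σ²)−1) = √(exp(0.9572)−1) = 1.267.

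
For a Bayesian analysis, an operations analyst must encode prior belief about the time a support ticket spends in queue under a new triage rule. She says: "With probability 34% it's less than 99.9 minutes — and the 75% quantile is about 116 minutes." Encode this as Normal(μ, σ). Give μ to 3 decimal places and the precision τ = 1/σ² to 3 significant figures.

μ = 106.009, τ = 0.00456

The p-quantile of Normal(μ,σ) is μ + z_p·σ, with z_{0.34} = -0.4125 and z_{0.75} = 0.6745.
Eliminate σ: μ = (z₂·x₁ − z₁·x₂)/(z₂ − z₁) = (0.6745·99.9 − (-0.4125)·116)/1.087 = 106.009.
Then σ = (x₂ − x₁)/(z₂ − z₁) = (116 − 99.9)/1.087 = 14.812.
Precision τ = 1/σ² = 1/14.81² = 0.00456.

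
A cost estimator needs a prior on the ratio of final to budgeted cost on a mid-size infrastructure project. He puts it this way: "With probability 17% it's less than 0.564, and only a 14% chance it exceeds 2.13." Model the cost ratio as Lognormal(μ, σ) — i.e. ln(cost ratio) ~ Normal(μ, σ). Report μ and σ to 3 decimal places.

If T ~ Lognormal(μ,σ) then ln T ~ Normal(μ,σ), so the p-quantile of ln T is μ + z_p·σ.
ln(0.564) = -0.5727 and ln(2.13) = 0.7561; z_{0.17} = -0.9542, z_{0.86} = 1.08.
σ = (0.7561 − -0.5727)/(1.08 − (-0.9542)) = 0.653.
μ = -0.5727 − (-0.9542)·0.653 = 0.051.

μ ≈ 0.051, σ ≈ 0.653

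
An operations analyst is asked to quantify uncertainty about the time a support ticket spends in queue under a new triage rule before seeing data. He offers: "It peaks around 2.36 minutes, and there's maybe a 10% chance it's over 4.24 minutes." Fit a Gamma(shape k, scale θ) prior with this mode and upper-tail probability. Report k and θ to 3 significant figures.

Gamma(k,θ) with k>1 has mode (k−1)θ, so θ = 2.36/(k−1).
Need P(X < 4.24) = 0.9 with θ tied to k this way. Start at k = 2, θ = 2.36: P(X<4.24) ≈ 0.536.
Too low — raise k to concentrate. Iterating converges to k ≈ 6.55.
Then θ = 2.36/(6.55−1) ≈ 0.426.

k ≈ 6.55, θ ≈ 0.426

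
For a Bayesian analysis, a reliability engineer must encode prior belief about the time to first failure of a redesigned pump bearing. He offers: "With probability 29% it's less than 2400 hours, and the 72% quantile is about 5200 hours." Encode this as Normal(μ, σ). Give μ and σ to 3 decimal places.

The p-quantile of Normal(μ,σ) is μ + z_p·σ, with z_{0.29} = -0.5534 and z_{0.72} = 0.5828.
Eliminate σ: μ = (z₂·x₁ − z₁·x₂)/(z₂ − z₁) = (0.5828·2400 − (-0.5534)·5200)/1.136 = 3763.705.
Then σ = (x₂ − x₁)/(z₂ − z₁) = (5200 − 2400)/1.136 = 2464.298.

μ = 3763.705, σ = 2464.298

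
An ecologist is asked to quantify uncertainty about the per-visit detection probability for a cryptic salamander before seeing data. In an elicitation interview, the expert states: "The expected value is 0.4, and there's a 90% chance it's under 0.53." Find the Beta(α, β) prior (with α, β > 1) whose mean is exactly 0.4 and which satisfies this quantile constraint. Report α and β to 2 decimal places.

With mean 0.4 fixed, write α = 0.4s, β = 0.6s where s = α+β.
Need P(θ < 0.53) = 0.9 under Beta(0.4s, 0.6s). Normal approximation: (q−m)/√(m(1−m)/s) ≈ z_{0.9} = 1.28, so s ≈ 0.4·0.6·(1.28)²/(0.53−0.4)² = 23.3.
At s = 23.3: P(θ<0.53) ≈ 0.899. Adjusting to match 0.9 gives s ≈ 23.64.
So α = 0.4·23.64 ≈ 9.46, β = 0.6·23.64 ≈ 14.18.

α ≈ 9.46, β ≈ 14.18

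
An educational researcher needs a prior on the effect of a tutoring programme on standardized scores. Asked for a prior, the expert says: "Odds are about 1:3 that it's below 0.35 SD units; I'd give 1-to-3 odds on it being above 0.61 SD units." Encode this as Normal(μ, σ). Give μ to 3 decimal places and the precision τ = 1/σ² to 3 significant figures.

μ = 0.480, τ = 26.9

For Normal(μ,σ), the p-quantile is μ + z_p·σ. Here z_{0.25} = -0.6745, z_{0.75} = 0.6745.
So 0.35 = μ − 0.6745σ and 0.61 = μ + 0.6745σ.
Subtracting: σ = (0.61 − 0.35)/(0.6745 − (-0.6745)) = 0.193.
Then μ = 0.35 − (-0.6745)·0.193 = 0.480.
Precision τ = 1/σ² = 1/0.1927² = 26.9.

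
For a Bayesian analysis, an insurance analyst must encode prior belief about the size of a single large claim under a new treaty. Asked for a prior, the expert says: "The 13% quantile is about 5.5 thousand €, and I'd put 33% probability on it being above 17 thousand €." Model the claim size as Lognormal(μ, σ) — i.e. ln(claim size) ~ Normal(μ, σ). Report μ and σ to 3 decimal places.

μ ≈ 2.516, σ ≈ 0.720

If T ~ Lognormal(μ,σ) then ln T ~ Normal(μ,σ), so the p-quantile of ln T is μ + z_p·σ.
ln(5.5) = 1.705 and ln(17) = 2.833; z_{0.13} = -1.126, z_{0.67} = 0.4399.
σ = (2.833 − 1.705)/(0.4399 − (-1.126)) = 0.720.
μ = 1.705 − (-1.126)·0.720 = 2.516.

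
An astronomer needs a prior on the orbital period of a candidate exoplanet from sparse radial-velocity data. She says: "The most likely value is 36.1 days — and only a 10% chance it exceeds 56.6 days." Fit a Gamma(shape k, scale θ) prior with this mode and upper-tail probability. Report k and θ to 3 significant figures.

k ≈ 10.3, θ ≈ 3.9

Gamma(k,θ) with k>1 has mode (k−1)θ, so θ = 36.1/(k−1).
Need P(X < 56.6) = 0.9 with θ tied to k this way. Start at k = 2, θ = 36.1: P(X<56.6) ≈ 0.465.
Too low — raise k to concentrate. Iterating converges to k ≈ 10.3.
Then θ = 36.1/(10.3−1) ≈ 3.9.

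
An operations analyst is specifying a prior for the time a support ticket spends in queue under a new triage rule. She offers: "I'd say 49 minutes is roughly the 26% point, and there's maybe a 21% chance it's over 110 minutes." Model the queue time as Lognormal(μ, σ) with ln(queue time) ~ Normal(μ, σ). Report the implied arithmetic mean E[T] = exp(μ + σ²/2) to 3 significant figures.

E[T] ≈ 82 minutes

If T ~ Lognormal(μ,σ) then ln T ~ Normal(μ,σ), so the p-quantile of ln T is μ + z_p·σ.
ln(49) = 3.892 and ln(110) = 4.7; z_{0.26} = -0.6433, z_{0.79} = 0.8064.
σ = (4.7 − 3.892)/(0.8064 − (-0.6433)) = 0.558.
μ = 3.892 − (-0.6433)·0.558 = 4.251.
E[T] = exp(μ + σ²/2) = exp(4.251 + 0.1556) = 82 minutes.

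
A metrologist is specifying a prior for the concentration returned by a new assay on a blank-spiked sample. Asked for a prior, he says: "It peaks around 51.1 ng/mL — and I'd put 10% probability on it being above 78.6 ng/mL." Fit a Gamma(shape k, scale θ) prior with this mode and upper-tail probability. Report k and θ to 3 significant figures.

k ≈ 11.1, θ ≈ 5.07

Gamma(k,θ) with k>1 has mode (k−1)θ, so θ = 51.1/(k−1).
Need P(X < 78.6) = 0.9 with θ tied to k this way. Start at k = 2, θ = 51.1: P(X<78.6) ≈ 0.455.
Too low — raise k to concentrate. Iterating converges to k ≈ 11.1.
Then θ = 51.1/(11.1−1) ≈ 5.07.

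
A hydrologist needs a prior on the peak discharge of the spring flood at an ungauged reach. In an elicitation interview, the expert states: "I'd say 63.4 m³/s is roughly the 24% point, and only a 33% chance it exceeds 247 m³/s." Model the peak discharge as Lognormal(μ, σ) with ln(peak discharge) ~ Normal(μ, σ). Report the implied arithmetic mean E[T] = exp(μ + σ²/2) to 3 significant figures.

If T ~ Lognormal(μ,σ) then ln T ~ Normal(μ,σ), so the p-quantile of ln T is μ + z_p·σ.
ln(63.4) = 4.149 and ln(247) = 5.509; z_{0.24} = -0.7063, z_{0.67} = 0.4399.
σ = (5.509 − 4.149)/(0.4399 − (-0.7063)) = 1.186.
μ = 4.149 − (-0.7063)·1.186 = 4.987.
E[T] = exp(μ + σ²/2) = exp(4.987 + 0.7038) = 296 m³/s.

E[T] ≈ 296 m³/s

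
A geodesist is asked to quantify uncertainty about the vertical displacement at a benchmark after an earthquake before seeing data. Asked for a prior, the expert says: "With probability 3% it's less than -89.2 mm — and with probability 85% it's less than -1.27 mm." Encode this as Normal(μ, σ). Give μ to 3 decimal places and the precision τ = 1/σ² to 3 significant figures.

The p-quantile of Normal(μ,σ) is μ + z_p·σ, with z_{0.03} = -1.881 and z_{0.85} = 1.036.
Eliminate σ: μ = (z₂·x₁ − z₁·x₂)/(z₂ − z₁) = (1.036·-89.2 − (-1.881)·-1.27)/2.917 = -32.510.
Then σ = (x₂ − x₁)/(z₂ − z₁) = (-1.27 − -89.2)/2.917 = 30.142.
Precision τ = 1/σ² = 1/30.14² = 0.0011.

μ = -32.510, τ = 0.0011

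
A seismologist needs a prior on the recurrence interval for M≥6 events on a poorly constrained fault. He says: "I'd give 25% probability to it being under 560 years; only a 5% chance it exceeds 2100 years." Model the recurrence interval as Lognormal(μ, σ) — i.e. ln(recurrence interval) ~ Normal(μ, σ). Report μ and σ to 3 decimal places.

If T ~ Lognormal(μ,σ) then ln T ~ Normal(μ,σ), so the p-quantile of ln T is μ + z_p·σ.
ln(560) = 6.328 and ln(2100) = 7.65; z_{0.25} = -0.6745, z_{0.95} = 1.645.
σ = (7.65 − 6.328)/(1.645 − (-0.6745)) = 0.570.
μ = 6.328 − (-0.6745)·0.570 = 6.712.

μ ≈ 6.712, σ ≈ 0.570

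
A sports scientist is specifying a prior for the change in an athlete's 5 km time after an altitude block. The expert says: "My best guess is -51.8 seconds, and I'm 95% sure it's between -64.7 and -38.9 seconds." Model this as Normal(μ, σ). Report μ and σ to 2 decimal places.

A symmetric 95% interval runs μ ± z·σ with z = 1.96.
Half-width = 12.9, so σ = 12.9/1.96 = 6.58.
μ is the stated best guess, -51.80.

μ = -51.80, σ = 6.58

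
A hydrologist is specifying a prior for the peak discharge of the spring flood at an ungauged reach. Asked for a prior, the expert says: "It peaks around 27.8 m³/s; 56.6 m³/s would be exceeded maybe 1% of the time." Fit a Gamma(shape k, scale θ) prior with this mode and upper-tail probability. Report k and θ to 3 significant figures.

Gamma(k,θ) with k>1 has mode (k−1)θ, so θ = 27.8/(k−1).
Need P(X < 56.6) = 0.99 with θ tied to k this way. Start at k = 2, θ = 27.8: P(X<56.6) ≈ 0.604.
Too low — raise k to concentrate. Iterating converges to k ≈ 10.7.
Then θ = 27.8/(10.7−1) ≈ 2.87.

k ≈ 10.7, θ ≈ 2.87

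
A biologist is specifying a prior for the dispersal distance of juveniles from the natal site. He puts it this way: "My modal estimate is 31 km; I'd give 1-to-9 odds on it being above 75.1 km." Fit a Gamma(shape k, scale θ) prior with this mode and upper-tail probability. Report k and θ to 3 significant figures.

Gamma(k,θ) with k>1 has mode (k−1)θ, so θ = 31/(k−1).
Need P(X < 75.1) = 0.9 with θ tied to k this way. Start at k = 2, θ = 31: P(X<75.1) ≈ 0.696.
Too low — raise k to concentrate. Iterating converges to k ≈ 3.45.
Then θ = 31/(3.45−1) ≈ 12.6.

k ≈ 3.45, θ ≈ 12.6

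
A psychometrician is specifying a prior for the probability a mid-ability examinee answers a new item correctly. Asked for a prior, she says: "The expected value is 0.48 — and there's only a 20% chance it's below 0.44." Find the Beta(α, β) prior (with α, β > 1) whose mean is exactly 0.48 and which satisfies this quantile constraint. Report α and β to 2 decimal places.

With mean 0.48 fixed, write α = 0.48s, β = 0.52s where s = α+β.
Need P(θ < 0.44) = 0.2 under Beta(0.48s, 0.52s). Normal approximation: (q−m)/√(m(1−m)/s) ≈ z_{0.2} = -0.842, so s ≈ 0.48·0.52·(-0.842)²/(0.44−0.48)² = 110.5.
At s = 110.5: P(θ<0.44) ≈ 0.200. Adjusting to match 0.2 gives s ≈ 110.83.
So α = 0.48·110.83 ≈ 53.20, β = 0.52·110.83 ≈ 57.63.

α ≈ 53.20, β ≈ 57.63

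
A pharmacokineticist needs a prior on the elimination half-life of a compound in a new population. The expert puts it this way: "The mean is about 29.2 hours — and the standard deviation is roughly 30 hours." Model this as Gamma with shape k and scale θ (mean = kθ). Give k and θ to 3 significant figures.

For Gamma(k, scale θ): mean = kθ, variance = kθ², so CV = 1/√k.
CV = SD/mean = 30/29.2 = 1.027, hence k = 1/CV² = 0.947.
Then θ = mean/k = 29.2/0.947 = 30.8.

k ≈ 0.947, θ ≈ 30.8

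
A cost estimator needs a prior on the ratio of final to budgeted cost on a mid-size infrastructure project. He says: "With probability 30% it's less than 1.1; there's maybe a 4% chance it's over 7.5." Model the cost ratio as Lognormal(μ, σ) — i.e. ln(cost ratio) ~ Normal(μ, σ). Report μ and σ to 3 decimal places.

μ ≈ 0.538, σ ≈ 0.844

If T ~ Lognormal(μ,σ) then ln T ~ Normal(μ,σ), so the p-quantile of ln T is μ + z_p·σ.
ln(1.1) = 0.09531 and ln(7.5) = 2.015; z_{0.3} = -0.5244, z_{0.96} = 1.751.
σ = (2.015 − 0.09531)/(1.751 − (-0.5244)) = 0.844.
μ = 0.09531 − (-0.5244)·0.844 = 0.538.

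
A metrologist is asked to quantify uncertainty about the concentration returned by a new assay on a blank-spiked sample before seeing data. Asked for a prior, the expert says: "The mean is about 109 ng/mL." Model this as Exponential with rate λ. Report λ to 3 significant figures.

λ ≈ 0.00917

Exponential mean = 1/λ, so λ = 1/109.0 = 0.00917.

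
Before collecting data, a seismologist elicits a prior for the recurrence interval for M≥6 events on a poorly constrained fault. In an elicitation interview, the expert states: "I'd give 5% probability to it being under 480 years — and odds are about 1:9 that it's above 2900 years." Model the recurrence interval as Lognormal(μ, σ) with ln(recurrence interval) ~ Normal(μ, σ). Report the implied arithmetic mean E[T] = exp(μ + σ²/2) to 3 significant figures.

E[T] ≈ 1590 years

If T ~ Lognormal(μ,σ) then ln T ~ Normal(μ,σ), so the p-quantile of ln T is μ + z_p·σ.
ln(480) = 6.174 and ln(2900) = 7.972; z_{0.05} = -1.645, z_{0.9} = 1.282.
σ = (7.972 − 6.174)/(1.282 − (-1.645)) = 0.615.
μ = 6.174 − (-1.645)·0.615 = 7.185.
E[T] = exp(μ + σ²/2) = exp(7.185 + 0.1889) = 1590 years.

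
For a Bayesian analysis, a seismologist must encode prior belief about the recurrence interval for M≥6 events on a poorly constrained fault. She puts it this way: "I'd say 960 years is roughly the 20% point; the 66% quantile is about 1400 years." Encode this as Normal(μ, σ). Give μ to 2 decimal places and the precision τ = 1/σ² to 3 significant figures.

The p-quantile of Normal(μ,σ) is μ + z_p·σ, with z_{0.2} = -0.8416 and z_{0.66} = 0.4125.
Eliminate σ: μ = (z₂·x₁ − z₁·x₂)/(z₂ − z₁) = (0.4125·960 − (-0.8416)·1400)/1.254 = 1255.29.
Then σ = (x₂ − x₁)/(z₂ − z₁) = (1400 − 960)/1.254 = 350.85.
Precision τ = 1/σ² = 1/350.9² = 8.12e-06.

μ = 1255.29, τ = 8.12e-06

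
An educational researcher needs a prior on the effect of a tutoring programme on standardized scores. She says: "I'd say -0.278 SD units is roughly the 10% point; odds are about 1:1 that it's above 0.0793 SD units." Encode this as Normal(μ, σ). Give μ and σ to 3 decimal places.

μ = 0.079, σ = 0.279

The p-quantile of Normal(μ,σ) is μ + z_p·σ, with z_{0.1} = -1.282 and z_{0.5} = 0.
Eliminate σ: μ = (z₂·x₁ − z₁·x₂)/(z₂ − z₁) = (0·-0.278 − (-1.282)·0.0793)/1.282 = 0.079.
Then σ = (x₂ − x₁)/(z₂ − z₁) = (0.0793 − -0.278)/1.282 = 0.279.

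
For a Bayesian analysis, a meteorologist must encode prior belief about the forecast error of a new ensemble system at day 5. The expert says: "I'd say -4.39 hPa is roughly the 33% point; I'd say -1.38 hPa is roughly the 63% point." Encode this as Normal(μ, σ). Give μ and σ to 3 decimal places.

The p-quantile of Normal(μ,σ) is μ + z_p·σ, with z_{0.33} = -0.4399 and z_{0.63} = 0.3319.
Eliminate σ: μ = (z₂·x₁ − z₁·x₂)/(z₂ − z₁) = (0.3319·-4.39 − (-0.4399)·-1.38)/0.7718 = -2.674.
Then σ = (x₂ − x₁)/(z₂ − z₁) = (-1.38 − -4.39)/0.7718 = 3.900.

μ = -2.674, σ = 3.900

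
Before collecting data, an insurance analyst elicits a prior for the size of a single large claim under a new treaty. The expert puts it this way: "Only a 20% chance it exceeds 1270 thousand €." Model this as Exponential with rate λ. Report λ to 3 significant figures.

λ ≈ 0.00127

P(T > 1270.0) = e^(−λ·1270.0) = 0.2, so λ = −ln(0.2)/1270.0 = 0.00127.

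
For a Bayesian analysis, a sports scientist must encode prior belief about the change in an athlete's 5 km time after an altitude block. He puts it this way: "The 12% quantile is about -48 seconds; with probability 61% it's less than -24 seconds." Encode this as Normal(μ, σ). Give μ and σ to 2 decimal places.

For Normal(μ,σ), the p-quantile is μ + z_p·σ. Here z_{0.12} = -1.175, z_{0.61} = 0.2793.
So -48 = μ − 1.175σ and -24 = μ + 0.2793σ.
Subtracting: σ = (-24 − -48)/(0.2793 − (-1.175)) = 16.50.
Then μ = -48 − (-1.175)·16.50 = -28.61.

μ = -28.61, σ = 16.50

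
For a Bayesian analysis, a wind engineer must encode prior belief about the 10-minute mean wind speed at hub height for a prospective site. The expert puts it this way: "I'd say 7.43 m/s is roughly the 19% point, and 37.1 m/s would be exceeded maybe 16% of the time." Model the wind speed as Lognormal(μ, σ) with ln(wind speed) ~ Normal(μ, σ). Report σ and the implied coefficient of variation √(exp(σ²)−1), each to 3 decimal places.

If T ~ Lognormal(μ,σ) then ln T ~ Normal(μ,σ), so the p-quantile of ln T is μ + z_p·σ.
ln(7.43) = 2.006 and ln(37.1) = 3.614; z_{0.19} = -0.8779, z_{0.84} = 0.9945.
σ = (3.614 − 2.006)/(0.9945 − (-0.8779)) = 0.859.
μ = 2.006 − (-0.8779)·0.859 = 2.760.
CV = √(exp(σ²)−1) = √(exp(0.7376)−1) = 1.045.

σ ≈ 0.859, CV ≈ 1.045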